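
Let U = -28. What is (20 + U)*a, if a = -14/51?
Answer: 112/51 ≈ 2.1961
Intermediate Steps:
a = -14/51 (a = -14*1/51 = -14/51 ≈ -0.27451)
(20 + U)*a = (20 - 28)*(-14/51) = -8*(-14/51) = 112/51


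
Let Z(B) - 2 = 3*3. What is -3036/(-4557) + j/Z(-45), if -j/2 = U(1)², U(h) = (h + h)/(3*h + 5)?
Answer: 87537/133672 ≈ 0.65486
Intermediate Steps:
Z(B) = 11 (Z(B) = 2 + 3*3 = 2 + 9 = 11)
U(h) = 2*h/(5 + 3*h) (U(h) = (2*h)/(5 + 3*h) = 2*h/(5 + 3*h))
j = -⅛ (j = -2*4/(5 + 3*1)² = -2*4/(5 + 3)² = -2*(2*1/8)² = -2*(2*1*(⅛))² = -2*(¼)² = -2*1/16 = -⅛ ≈ -0.12500)
-3036/(-4557) + j/Z(-45) = -3036/(-4557) - ⅛/11 = -3036*(-1/4557) - ⅛*1/11 = 1012/1519 - 1/88 = 87537/133672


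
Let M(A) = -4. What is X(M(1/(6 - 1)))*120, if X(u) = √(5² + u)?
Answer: 120*√21 ≈ 549.91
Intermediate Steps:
X(u) = √(25 + u)
X(M(1/(6 - 1)))*120 = √(25 - 4)*120 = √21*120 = 120*√21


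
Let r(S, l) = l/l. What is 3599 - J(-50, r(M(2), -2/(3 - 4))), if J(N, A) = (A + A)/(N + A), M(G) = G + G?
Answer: 176353/49 ≈ 3599.0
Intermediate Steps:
M(G) = 2*G
r(S, l) = 1
J(N, A) = 2*A/(A + N) (J(N, A) = (2*A)/(A + N) = 2*A/(A + N))
3599 - J(-50, r(M(2), -2/(3 - 4))) = 3599 - 2/(1 - 50) = 3599 - 2/(-49) = 3599 - 2*(-1)/49 = 3599 - 1*(-2/49) = 3599 + 2/49 = 176353/49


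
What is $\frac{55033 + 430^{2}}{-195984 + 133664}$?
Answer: $- \frac{239933}{62320} \approx -3.85$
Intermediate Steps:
$\frac{55033 + 430^{2}}{-195984 + 133664} = \frac{55033 + 184900}{-62320} = 239933 \left(- \frac{1}{62320}\right) = - \frac{239933}{62320}$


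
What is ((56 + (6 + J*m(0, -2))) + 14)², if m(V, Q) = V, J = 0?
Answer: 5776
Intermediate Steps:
((56 + (6 + J*m(0, -2))) + 14)² = ((56 + (6 + 0*0)) + 14)² = ((56 + (6 + 0)) + 14)² = ((56 + 6) + 14)² = (62 + 14)² = 76² = 5776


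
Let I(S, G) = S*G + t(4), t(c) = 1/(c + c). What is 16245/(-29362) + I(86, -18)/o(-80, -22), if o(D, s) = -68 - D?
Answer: -182574583/1409376 ≈ -129.54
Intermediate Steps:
t(c) = 1/(2*c)
I(S, G) = ⅛ + G*S (I(S, G) = S*G + (½)/4 = G*S + (½)*(¼) = G*S + ⅛ = ⅛ + G*S)
16245/(-29362) + I(86, -18)/o(-80, -22) = 16245/(-29362) + (⅛ - 18*86)/(-68 - 1*(-80)) = 16245*(-1/29362) + (⅛ - 1548)/(-68 + 80) = -16245/29362 - 12383/8/12 = -16245/29362 - 12383/8*1/12 = -16245/29362 - 12383/96 = -182574583/1409376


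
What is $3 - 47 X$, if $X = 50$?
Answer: $-2347$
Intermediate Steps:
$3 - 47 X = 3 - 2350 = -2347$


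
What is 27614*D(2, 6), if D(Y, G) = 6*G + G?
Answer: 1159788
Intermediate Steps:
D(Y, G) = 7*G
27614*D(2, 6) = 27614*(7*6) = 27614*42 = 1159788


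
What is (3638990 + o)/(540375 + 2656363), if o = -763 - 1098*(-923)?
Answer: 4651681/3196738 ≈ 1.4551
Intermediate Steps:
o = 1012691 (o = -763 + 1013454 = 1012691)
(3638990 + o)/(540375 + 2656363) = (3638990 + 1012691)/(540375 + 2656363) = 4651681/3196738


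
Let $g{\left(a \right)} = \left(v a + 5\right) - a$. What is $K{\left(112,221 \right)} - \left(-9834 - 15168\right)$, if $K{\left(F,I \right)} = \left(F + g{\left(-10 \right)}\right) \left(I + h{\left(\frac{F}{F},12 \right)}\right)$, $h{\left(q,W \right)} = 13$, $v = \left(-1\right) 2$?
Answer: $59400$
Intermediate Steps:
$v = -2$
$g{\left(a \right)} = 5 - 3 a$ ($g{\left(a \right)} = \left(- 2 a + 5\right) - a = \left(5 - 2 a\right) - a = 5 - 3 a$)
$K{\left(F,I \right)} = \left(13 + I\right) \left(35 + F\right)$ ($K{\left(F,I \right)} = \left(F + \left(5 - -30\right)\right) \left(I + 13\right) = \left(F + \left(5 + 30\right)\right) \left(13 + I\right) = \left(F + 35\right) \left(13 + I\right) = \left(35 + F\right) \left(13 + I\right) = \left(13 + I\right) \left(35 + F\right)$)
$K{\left(112,221 \right)} - \left(-9834 - 15168\right) = \left(455 + 13 \cdot 112 + 35 \cdot 221 + 112 \cdot 221\right) - \left(-9834 - 15168\right) = \left(455 + 1456 + 7735 + 24752\right) - \left(-9834 - 15168\right) = 34398 - -25002 = 34398 + 25002 = 59400$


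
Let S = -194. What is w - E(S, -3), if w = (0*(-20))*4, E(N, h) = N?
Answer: 194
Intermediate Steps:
w = 0 (w = 0*4 = 0)
w - E(S, -3) = 0 - 1*(-194) = 0 + 194 = 194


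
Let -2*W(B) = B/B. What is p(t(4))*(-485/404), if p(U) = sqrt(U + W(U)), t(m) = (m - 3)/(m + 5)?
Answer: -485*I*sqrt(14)/2424 ≈ -0.74864*I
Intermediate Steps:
W(B) = -1/2 (W(B) = -B/(2*B) = -1/2*1 = -1/2)
t(m) = (-3 + m)/(5 + m)
p(U) = sqrt(-1/2 + U) (p(U) = sqrt(U - 1/2) = sqrt(-1/2 + U))
p(t(4))*(-485/404) = (sqrt(-2 + 4*((-3 + 4)/(5 + 4)))/2)*(-485/404) = (sqrt(-2 + 4*(1/9))/2)*(-485*1/404) = (sqrt(-2 + 4*((1/9)*1))/2)*(-485/404) = (sqrt(-2 + 4*(1/9))/2)*(-485/404) = (sqrt(-2 + 4/9)/2)*(-485/404) = (sqrt(-14/9)/2)*(-485/404) = ((I*sqrt(14)/3)/2)*(-485/404) = (I*sqrt(14)/6)*(-485/404) = -485*I*sqrt(14)/2424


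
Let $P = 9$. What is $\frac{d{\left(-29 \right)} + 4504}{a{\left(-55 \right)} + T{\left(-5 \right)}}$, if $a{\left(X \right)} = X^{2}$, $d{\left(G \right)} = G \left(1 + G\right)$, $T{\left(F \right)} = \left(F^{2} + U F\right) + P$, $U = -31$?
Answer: $\frac{2658}{1607} \approx 1.654$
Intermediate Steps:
$T{\left(F \right)} = 9 + F^{2} - 31 F$ ($T{\left(F \right)} = \left(F^{2} - 31 F\right) + 9 = 9 + F^{2} - 31 F$)
$\frac{d{\left(-29 \right)} + 4504}{a{\left(-55 \right)} + T{\left(-5 \right)}} = \frac{- 29 \left(1 - 29\right) + 4504}{\left(-55\right)^{2} + \left(9 + \left(-5\right)^{2} - -155\right)} = \frac{\left(-29\right) \left(-28\right) + 4504}{3025 + \left(9 + 25 + 155\right)} = \frac{812 + 4504}{3025 + 189} = \frac{5316}{3214} = 5316 \cdot \frac{1}{3214} = \frac{2658}{1607}$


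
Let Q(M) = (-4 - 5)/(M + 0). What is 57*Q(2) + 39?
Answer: -435/2 ≈ -217.50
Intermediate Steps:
Q(M) = -9/M
57*Q(2) + 39 = 57*(-9/2) + 39 = -513/2 + 39 = -435/2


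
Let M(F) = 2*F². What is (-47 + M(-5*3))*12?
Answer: 4836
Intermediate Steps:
(-47 + M(-5*3))*12 = (-47 + 2*(-5*3)²)*12 = (-47 + 2*(-15)²)*12 = (-47 + 2*225)*12 = (-47 + 450)*12 = 403*12 = 4836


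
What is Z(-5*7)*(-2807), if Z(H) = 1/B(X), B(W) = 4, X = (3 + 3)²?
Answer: -2807/4 ≈ -701.75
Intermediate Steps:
X = 36 (X = 6² = 36)
Z(H) = ¼ (Z(H) = 1/4 = ¼)
Z(-5*7)*(-2807) = (¼)*(-2807) = -2807/4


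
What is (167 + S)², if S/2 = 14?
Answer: 38025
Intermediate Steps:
S = 28 (S = 2*14 = 28)
(167 + S)² = (167 + 28)² = 195² = 38025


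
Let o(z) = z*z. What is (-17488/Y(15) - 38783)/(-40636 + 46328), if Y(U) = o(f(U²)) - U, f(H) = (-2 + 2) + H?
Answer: -981412559/144036060 ≈ -6.8137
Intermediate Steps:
f(H) = H (f(H) = 0 + H = H)
o(z) = z²
Y(U) = U⁴ - U (Y(U) = (U²)² - U = U⁴ - U)
(-17488/Y(15) - 38783)/(-40636 + 46328) = (-17488/(15⁴ - 1*15) - 38783)/(-40636 + 46328) = (-17488/(50625 - 15) - 38783)/5692 = (-17488/50610 - 38783)*(1/5692) = (-17488*1/50610 - 38783)*(1/5692) = (-8744/25305 - 38783)*(1/5692) = -981412559/25305*1/5692 = -981412559/144036060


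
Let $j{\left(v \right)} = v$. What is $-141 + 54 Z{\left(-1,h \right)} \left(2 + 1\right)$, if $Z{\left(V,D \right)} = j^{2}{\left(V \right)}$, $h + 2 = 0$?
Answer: $21$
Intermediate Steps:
$h = -2$ ($h = -2 + 0 = -2$)
$Z{\left(V,D \right)} = V^{2}$
$-141 + 54 Z{\left(-1,h \right)} \left(2 + 1\right) = -141 + 54 \left(-1\right)^{2} \left(2 + 1\right) = -141 + 54 \cdot 1 \cdot 3 = -141 + 54 \cdot 3 = -141 + 162 = 21$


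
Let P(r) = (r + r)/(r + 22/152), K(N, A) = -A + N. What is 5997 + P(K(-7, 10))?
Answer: 7684741/1281 ≈ 5999.0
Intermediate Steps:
K(N, A) = N - A
P(r) = 2*r/(11/76 + r) (P(r) = (2*r)/(r + 22*(1/152)) = (2*r)/(r + 11/76) = (2*r)/(11/76 + r) = 2*r/(11/76 + r))
5997 + P(K(-7, 10)) = 5997 + 152*(-7 - 1*10)/(11 + 76*(-7 - 1*10)) = 5997 + 152*(-7 - 10)/(11 + 76*(-7 - 10)) = 5997 + 152*(-17)/(11 + 76*(-17)) = 5997 + 152*(-17)/(11 - 1292) = 5997 + 152*(-17)/(-1281) = 5997 + 152*(-17)*(-1/1281) = 5997 + 2584/1281 = 7684741/1281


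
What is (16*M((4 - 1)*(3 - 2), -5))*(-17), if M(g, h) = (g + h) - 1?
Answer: 816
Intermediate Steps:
M(g, h) = -1 + g + h
(16*M((4 - 1)*(3 - 2), -5))*(-17) = (16*(-1 + (4 - 1)*(3 - 2) - 5))*(-17) = (16*(-1 + 3*1 - 5))*(-17) = (16*(-1 + 3 - 5))*(-17) = (16*(-3))*(-17) = -48*(-17) = 816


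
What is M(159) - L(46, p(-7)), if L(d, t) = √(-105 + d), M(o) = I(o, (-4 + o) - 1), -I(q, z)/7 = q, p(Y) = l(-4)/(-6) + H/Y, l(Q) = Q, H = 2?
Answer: -1113 - I*√59 ≈ -1113.0 - 7.6811*I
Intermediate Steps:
p(Y) = ⅔ + 2/Y (p(Y) = -4/(-6) + 2/Y = -4*(-⅙) + 2/Y = ⅔ + 2/Y)
I(q, z) = -7*q
M(o) = -7*o
M(159) - L(46, p(-7)) = -7*159 - √(-105 + 46) = -1113 - √(-59) = -1113 - I*√59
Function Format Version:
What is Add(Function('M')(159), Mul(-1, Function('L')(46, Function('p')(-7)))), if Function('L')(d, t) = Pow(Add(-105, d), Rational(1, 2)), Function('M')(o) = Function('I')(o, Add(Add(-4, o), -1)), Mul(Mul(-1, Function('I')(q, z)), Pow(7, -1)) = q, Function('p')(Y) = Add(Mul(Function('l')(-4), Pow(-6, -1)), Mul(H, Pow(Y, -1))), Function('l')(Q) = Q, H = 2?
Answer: Add(-1113, Mul(-1, I, Pow(59, Rational(1, 2)))) ≈ Add(-1113.0, Mul(-7.6811, I))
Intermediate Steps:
Function('p')(Y) = Add(Rational(2, 3), Mul(2, Pow(Y, -1))) (Function('p')(Y) = Add(Mul(-4, Pow(-6, -1)), Mul(2, Pow(Y, -1))) = Add(Mul(-4, Rational(-1, 6)), Mul(2, Pow(Y, -1))) = Add(Rational(2, 3), Mul(2, Pow(Y, -1))))
Function('I')(q, z) = Mul(-7, q)
Function('M')(o) = Mul(-7, o)
Add(Function('M')(159), Mul(-1, Function('L')(46, Function('p')(-7)))) = Add(Mul(-7, 159), Mul(-1, Pow(Add(-105, 46), Rational(1, 2)))) = Add(-1113, Mul(-1, Pow(-59, Rational(1, 2)))) = Add(-1113, Mul(-1, Mul(I, Pow(59, Rational(1, 2))))) = Add(-1113, Mul(-1, I, Pow(59, Rational(1, 2))))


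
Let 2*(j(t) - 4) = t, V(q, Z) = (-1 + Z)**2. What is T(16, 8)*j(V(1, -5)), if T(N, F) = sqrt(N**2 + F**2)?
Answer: 176*sqrt(5) ≈ 393.55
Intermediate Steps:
j(t) = 4 + t/2
T(N, F) = sqrt(F**2 + N**2)
T(16, 8)*j(V(1, -5)) = sqrt(8**2 + 16**2)*(4 + (-1 - 5)**2/2) = sqrt(64 + 256)*(4 + (1/2)*(-6)**2) = sqrt(320)*(4 + (1/2)*36) = (8*sqrt(5))*(4 + 18) = (8*sqrt(5))*22 = 176*sqrt(5)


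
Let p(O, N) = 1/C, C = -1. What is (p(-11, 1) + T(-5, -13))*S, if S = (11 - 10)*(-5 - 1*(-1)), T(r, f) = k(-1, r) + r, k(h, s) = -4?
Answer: 40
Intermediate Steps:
p(O, N) = -1 (p(O, N) = 1/(-1) = -1)
T(r, f) = -4 + r
S = -4 (S = 1*(-5 + 1) = 1*(-4) = -4)
(p(-11, 1) + T(-5, -13))*S = (-1 + (-4 - 5))*(-4) = (-1 - 9)*(-4) = -10*(-4) = 40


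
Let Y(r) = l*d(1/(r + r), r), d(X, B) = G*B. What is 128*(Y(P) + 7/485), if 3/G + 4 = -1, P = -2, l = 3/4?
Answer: 56768/485 ≈ 117.05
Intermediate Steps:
l = ¾ (l = 3*(¼) = ¾ ≈ 0.75000)
G = -⅗ (G = 3/(-4 - 1) = 3/(-5) = 3*(-⅕) = -⅗ ≈ -0.60000)
d(X, B) = -3*B/5
Y(r) = -9*r/20 (Y(r) = 3*(-3*r/5)/4 = -9*r/20)
128*(Y(P) + 7/485) = 128*(-9/20*(-2) + 7/485) = 128*(9/10 + 7*(1/485)) = 128*(9/10 + 7/485) = 128*(887/970) = 56768/485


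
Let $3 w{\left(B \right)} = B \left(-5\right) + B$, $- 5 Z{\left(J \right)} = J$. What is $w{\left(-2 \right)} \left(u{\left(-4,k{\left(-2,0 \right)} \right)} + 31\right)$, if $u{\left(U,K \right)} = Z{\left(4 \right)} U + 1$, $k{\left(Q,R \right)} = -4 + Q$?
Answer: $\frac{1408}{15} \approx 93.867$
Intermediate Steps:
$Z{\left(J \right)} = - \frac{J}{5}$
$u{\left(U,K \right)} = 1 - \frac{4 U}{5}$ ($u{\left(U,K \right)} = \left(- \frac{1}{5}\right) 4 U + 1 = - \frac{4 U}{5} + 1 = 1 - \frac{4 U}{5}$)
$w{\left(B \right)} = - \frac{4 B}{3}$ ($w{\left(B \right)} = \frac{B \left(-5\right) + B}{3} = \frac{- 5 B + B}{3} = \frac{\left(-4\right) B}{3} = - \frac{4 B}{3}$)
$w{\left(-2 \right)} \left(u{\left(-4,k{\left(-2,0 \right)} \right)} + 31\right) = \left(- \frac{4}{3}\right) \left(-2\right) \left(\left(1 - - \frac{16}{5}\right) + 31\right) = \frac{8 \left(\left(1 + \frac{16}{5}\right) + 31\right)}{3} = \frac{8 \left(\frac{21}{5} + 31\right)}{3} = \frac{8}{3} \cdot \frac{176}{5} = \frac{1408}{15}$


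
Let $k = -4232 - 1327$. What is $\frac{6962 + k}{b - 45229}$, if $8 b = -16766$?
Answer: $- \frac{5612}{189299} \approx -0.029646$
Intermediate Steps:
$k = -5559$
$b = - \frac{8383}{4}$ ($b = \frac{1}{8} \left(-16766\right) = - \frac{8383}{4} \approx -2095.8$)
$\frac{6962 + k}{b - 45229} = \frac{6962 - 5559}{- \frac{8383}{4} - 45229} = \frac{1403}{- \frac{189299}{4}} = 1403 \left(- \frac{4}{189299}\right) = - \frac{5612}{189299}$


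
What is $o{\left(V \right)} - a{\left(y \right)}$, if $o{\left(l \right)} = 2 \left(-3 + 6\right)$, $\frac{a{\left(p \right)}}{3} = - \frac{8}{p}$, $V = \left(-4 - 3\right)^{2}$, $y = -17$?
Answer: $\frac{78}{17} \approx 4.5882$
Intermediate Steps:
$V = 49$ ($V = \left(-7\right)^{2} = 49$)
$a{\left(p \right)} = - \frac{24}{p}$ ($a{\left(p \right)} = 3 \left(- \frac{8}{p}\right) = - \frac{24}{p}$)
$o{\left(l \right)} = 6$ ($o{\left(l \right)} = 2 \cdot 3 = 6$)
$o{\left(V \right)} - a{\left(y \right)} = 6 - - \frac{24}{-17} = 6 - \left(-24\right) \left(- \frac{1}{17}\right) = 6 - \frac{24}{17} = \frac{78}{17}$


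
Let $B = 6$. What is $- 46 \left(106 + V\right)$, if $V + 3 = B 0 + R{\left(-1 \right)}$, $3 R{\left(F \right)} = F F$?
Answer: $- \frac{14260}{3} \approx -4753.3$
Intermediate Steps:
$R{\left(F \right)} = \frac{F^{2}}{3}$ ($R{\left(F \right)} = \frac{F F}{3} = \frac{F^{2}}{3}$)
$V = - \frac{8}{3}$ ($V = -3 + \left(6 \cdot 0 + \frac{\left(-1\right)^{2}}{3}\right) = -3 + \left(0 + \frac{1}{3} \cdot 1\right) = -3 + \left(0 + \frac{1}{3}\right) = -3 + \frac{1}{3} = - \frac{8}{3} \approx -2.6667$)
$- 46 \left(106 + V\right) = - 46 \left(106 - \frac{8}{3}\right) = \left(-46\right) \frac{310}{3} = - \frac{14260}{3}$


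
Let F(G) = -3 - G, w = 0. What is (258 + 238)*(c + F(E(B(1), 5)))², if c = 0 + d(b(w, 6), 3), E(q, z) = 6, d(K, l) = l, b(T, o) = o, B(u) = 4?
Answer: 17856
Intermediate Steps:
c = 3 (c = 0 + 3 = 3)
(258 + 238)*(c + F(E(B(1), 5)))² = (258 + 238)*(3 + (-3 - 1*6))² = 496*(3 + (-3 - 6))² = 496*(3 - 9)² = 496*(-6)² = 496*36 = 17856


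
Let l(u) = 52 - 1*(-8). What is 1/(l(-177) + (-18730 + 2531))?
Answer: -1/16139 ≈ -6.1962e-5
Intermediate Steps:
l(u) = 60 (l(u) = 52 + 8 = 60)
1/(l(-177) + (-18730 + 2531)) = 1/(60 + (-18730 + 2531)) = 1/(60 - 16199) = 1/(-16139) = -1/16139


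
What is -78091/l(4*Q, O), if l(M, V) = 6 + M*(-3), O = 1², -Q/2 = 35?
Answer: -78091/846 ≈ -92.306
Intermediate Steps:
Q = -70 (Q = -2*35 = -70)
O = 1
l(M, V) = 6 - 3*M
-78091/l(4*Q, O) = -78091/(6 - 12*(-70)) = -78091/(6 - 3*(-280)) = -78091/(6 + 840) = -78091/846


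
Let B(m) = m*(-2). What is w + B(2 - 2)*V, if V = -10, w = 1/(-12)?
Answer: -1/12 ≈ -0.083333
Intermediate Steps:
w = -1/12 ≈ -0.083333
B(m) = -2*m
w + B(2 - 2)*V = -1/12 - 2*(2 - 2)*(-10) = -1/12 - 2*0*(-10) = -1/12 + 0*(-10) = -1/12 + 0 = -1/12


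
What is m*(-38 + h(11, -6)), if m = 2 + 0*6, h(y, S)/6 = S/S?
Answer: -64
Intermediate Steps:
h(y, S) = 6 (h(y, S) = 6*(S/S) = 6*1 = 6)
m = 2 (m = 2 + 0 = 2)
m*(-38 + h(11, -6)) = 2*(-38 + 6) = 2*(-32) = -64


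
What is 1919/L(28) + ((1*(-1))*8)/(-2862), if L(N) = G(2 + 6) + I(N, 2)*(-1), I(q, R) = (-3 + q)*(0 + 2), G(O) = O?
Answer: -915307/20034 ≈ -45.688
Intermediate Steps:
I(q, R) = -6 + 2*q (I(q, R) = (-3 + q)*2 = -6 + 2*q)
L(N) = 14 - 2*N (L(N) = (2 + 6) + (-6 + 2*N)*(-1) = 8 + (6 - 2*N) = 14 - 2*N)
1919/L(28) + ((1*(-1))*8)/(-2862) = 1919/(14 - 2*28) + ((1*(-1))*8)/(-2862) = 1919/(14 - 56) - 1*8*(-1/2862) = 1919/(-42) - 8*(-1/2862) = 1919*(-1/42) + 4/1431 = -1919/42 + 4/1431 = -915307/20034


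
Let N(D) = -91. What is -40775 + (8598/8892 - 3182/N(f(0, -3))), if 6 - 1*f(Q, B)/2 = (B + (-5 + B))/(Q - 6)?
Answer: -422627071/10374 ≈ -40739.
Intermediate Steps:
f(Q, B) = 12 - 2*(-5 + 2*B)/(-6 + Q) (f(Q, B) = 12 - 2*(B + (-5 + B))/(Q - 6) = 12 - 2*(-5 + 2*B)/(-6 + Q))
-40775 + (8598/8892 - 3182/N(f(0, -3))) = -40775 + (8598/8892 - 3182/(-91)) = -40775 + (8598*(1/8892) - 3182*(-1/91)) = -40775 + (1433/1482 + 3182/91) = -40775 + 372779/10374 = -422627071/10374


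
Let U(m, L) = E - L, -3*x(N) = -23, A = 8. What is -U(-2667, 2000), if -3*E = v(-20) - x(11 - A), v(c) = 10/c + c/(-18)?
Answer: 107873/54 ≈ 1997.6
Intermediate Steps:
x(N) = 23/3 (x(N) = -1/3*(-23) = 23/3)
v(c) = 10/c - c/18 (v(c) = 10/c + c*(-1/18) = 10/c - c/18)
E = 127/54 (E = -((10/(-20) - 1/18*(-20)) - 1*23/3)/3 = -((10*(-1/20) + 10/9) - 23/3)/3 = -((-1/2 + 10/9) - 23/3)/3 = -(11/18 - 23/3)/3 = -1/3*(-127/18) = 127/54 ≈ 2.3519)
U(m, L) = 127/54 - L
-U(-2667, 2000) = -(127/54 - 1*2000) = -(127/54 - 2000) = -1*(-107873/54) = 107873/54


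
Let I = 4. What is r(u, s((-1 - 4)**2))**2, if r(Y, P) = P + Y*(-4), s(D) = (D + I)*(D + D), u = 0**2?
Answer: 2102500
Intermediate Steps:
u = 0
s(D) = 2*D*(4 + D) (s(D) = (D + 4)*(D + D) = (4 + D)*(2*D) = 2*D*(4 + D))
r(Y, P) = P - 4*Y
r(u, s((-1 - 4)**2))**2 = (2*(-1 - 4)**2*(4 + (-1 - 4)**2) - 4*0)**2 = (2*(-5)**2*(4 + (-5)**2) + 0)**2 = (2*25*(4 + 25) + 0)**2 = (2*25*29 + 0)**2 = (1450 + 0)**2 = 1450**2 = 2102500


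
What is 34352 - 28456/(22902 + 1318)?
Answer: 207994246/6055 ≈ 34351.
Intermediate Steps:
34352 - 28456/(22902 + 1318) = 34352 - 28456/24220 = 34352 - 28456*1/24220 = 34352 - 7114/6055 = 207994246/6055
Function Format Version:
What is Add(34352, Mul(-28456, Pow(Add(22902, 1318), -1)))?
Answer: Rational(207994246, 6055) ≈ 34351.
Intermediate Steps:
Add(34352, Mul(-28456, Pow(Add(22902, 1318), -1))) = Add(34352, Mul(-28456, Pow(24220, -1))) = Add(34352, Mul(-28456, Rational(1, 24220))) = Add(34352, Rational(-7114, 6055)) = Rational(207994246, 6055)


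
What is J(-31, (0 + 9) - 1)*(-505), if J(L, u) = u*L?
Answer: 125240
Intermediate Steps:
J(L, u) = L*u
J(-31, (0 + 9) - 1)*(-505) = -31*((0 + 9) - 1)*(-505) = -31*(9 - 1)*(-505) = -31*8*(-505) = -248*(-505) = 125240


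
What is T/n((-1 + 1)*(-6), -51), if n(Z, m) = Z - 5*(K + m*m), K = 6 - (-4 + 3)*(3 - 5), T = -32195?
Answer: 6439/2605 ≈ 2.4718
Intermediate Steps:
K = 4 (K = 6 - (-1)*(-2) = 6 - 1*2 = 6 - 2 = 4)
n(Z, m) = -20 + Z - 5*m² (n(Z, m) = Z - 5*(4 + m*m) = Z - 5*(4 + m²) = Z + (-20 - 5*m²) = -20 + Z - 5*m²)
T/n((-1 + 1)*(-6), -51) = -32195/(-20 + (-1 + 1)*(-6) - 5*(-51)²) = -32195/(-20 + 0*(-6) - 5*2601) = -32195/(-20 + 0 - 13005) = -32195/(-13025) = -32195*(-1/13025) = 6439/2605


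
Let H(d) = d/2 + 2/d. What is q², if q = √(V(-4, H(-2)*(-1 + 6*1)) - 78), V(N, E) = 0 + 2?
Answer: -76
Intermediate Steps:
H(d) = d/2 + 2/d (H(d) = d*(½) + 2/d = d/2 + 2/d)
V(N, E) = 2
q = 2*I*√19 (q = √(2 - 78) = √(-76) = 2*I*√19 ≈ 8.7178*I)
q² = (2*I*√19)² = -76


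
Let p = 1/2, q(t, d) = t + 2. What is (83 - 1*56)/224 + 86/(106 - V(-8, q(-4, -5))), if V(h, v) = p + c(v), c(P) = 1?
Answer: 44171/46816 ≈ 0.94350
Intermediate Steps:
q(t, d) = 2 + t
p = ½ ≈ 0.50000
V(h, v) = 3/2 (V(h, v) = ½ + 1 = 3/2)
(83 - 1*56)/224 + 86/(106 - V(-8, q(-4, -5))) = (83 - 1*56)/224 + 86/(106 - 1*3/2) = (83 - 56)*(1/224) + 86/(106 - 3/2) = 27*(1/224) + 86/(209/2) = 27/224 + 86*(2/209) = 27/224 + 172/209 = 44171/46816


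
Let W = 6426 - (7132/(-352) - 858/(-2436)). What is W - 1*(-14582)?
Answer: 375642569/17864 ≈ 21028.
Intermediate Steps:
W = 115149721/17864 (W = 6426 - (7132*(-1/352) - 858*(-1/2436)) = 6426 - (-1783/88 + 143/406) = 6426 - 1*(-355657/17864) = 6426 + 355657/17864 = 115149721/17864 ≈ 6445.9)
W - 1*(-14582) = 115149721/17864 - 1*(-14582) = 115149721/17864 + 14582 = 375642569/17864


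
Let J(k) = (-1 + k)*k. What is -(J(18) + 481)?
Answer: -787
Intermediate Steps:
J(k) = k*(-1 + k)
-(J(18) + 481) = -(18*(-1 + 18) + 481) = -(18*17 + 481) = -(306 + 481) = -1*787 = -787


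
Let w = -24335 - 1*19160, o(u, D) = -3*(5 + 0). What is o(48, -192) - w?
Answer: 43480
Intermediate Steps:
o(u, D) = -15 (o(u, D) = -3*5 = -15)
w = -43495 (w = -24335 - 19160 = -43495)
o(48, -192) - w = -15 - 1*(-43495) = -15 + 43495 = 43480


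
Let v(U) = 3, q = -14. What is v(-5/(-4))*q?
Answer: -42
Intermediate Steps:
v(-5/(-4))*q = 3*(-14) = -42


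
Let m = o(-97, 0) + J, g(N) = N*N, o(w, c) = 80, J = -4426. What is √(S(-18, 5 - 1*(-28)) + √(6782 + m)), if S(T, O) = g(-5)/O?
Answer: √(825 + 2178*√609)/33 ≈ 7.0791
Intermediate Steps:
g(N) = N²
S(T, O) = 25/O (S(T, O) = (-5)²/O = 25/O)
m = -4346 (m = 80 - 4426 = -4346)
√(S(-18, 5 - 1*(-28)) + √(6782 + m)) = √(25/(5 - 1*(-28)) + √(6782 - 4346)) = √(25/(5 + 28) + √2436) = √(25/33 + 2*√609)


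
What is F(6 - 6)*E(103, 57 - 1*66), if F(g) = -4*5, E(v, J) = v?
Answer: -2060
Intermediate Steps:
F(g) = -20
F(6 - 6)*E(103, 57 - 1*66) = -20*103 = -2060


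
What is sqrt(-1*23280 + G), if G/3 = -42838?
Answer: 9*I*sqrt(1874) ≈ 389.61*I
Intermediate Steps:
G = -128514 (G = 3*(-42838) = -128514)
sqrt(-1*23280 + G) = sqrt(-1*23280 - 128514) = sqrt(-23280 - 128514) = sqrt(-151794) = 9*I*sqrt(1874)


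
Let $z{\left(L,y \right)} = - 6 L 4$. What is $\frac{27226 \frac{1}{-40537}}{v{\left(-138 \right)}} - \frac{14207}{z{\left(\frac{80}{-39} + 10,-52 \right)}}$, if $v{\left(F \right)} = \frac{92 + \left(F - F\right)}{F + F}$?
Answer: $\frac{7689380507}{100531760} \approx 76.487$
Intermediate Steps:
$v{\left(F \right)} = \frac{46}{F}$ ($v{\left(F \right)} = \frac{92 + 0}{2 F} = 92 \frac{1}{2 F} = \frac{46}{F}$)
$z{\left(L,y \right)} = - 24 L$
$\frac{27226 \frac{1}{-40537}}{v{\left(-138 \right)}} - \frac{14207}{z{\left(\frac{80}{-39} + 10,-52 \right)}} = \frac{27226 \frac{1}{-40537}}{46 \frac{1}{-138}} - \frac{14207}{\left(-24\right) \left(\frac{80}{-39} + 10\right)} = \frac{27226 \left(- \frac{1}{40537}\right)}{46 \left(- \frac{1}{138}\right)} - \frac{14207}{\left(-24\right) \left(80 \left(- \frac{1}{39}\right) + 10\right)} = - \frac{27226}{40537 \left(- \frac{1}{3}\right)} - \frac{14207}{\left(-24\right) \left(- \frac{80}{39} + 10\right)} = \left(- \frac{27226}{40537}\right) \left(-3\right) - \frac{14207}{\left(-24\right) \frac{310}{39}} = \frac{81678}{40537} - \frac{14207}{- \frac{2480}{13}} = \frac{81678}{40537} - - \frac{184691}{2480} = \frac{81678}{40537} + \frac{184691}{2480} = \frac{7689380507}{100531760}$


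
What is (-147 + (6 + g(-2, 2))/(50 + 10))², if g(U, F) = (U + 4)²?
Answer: 776161/36 ≈ 21560.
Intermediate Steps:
g(U, F) = (4 + U)²
(-147 + (6 + g(-2, 2))/(50 + 10))² = (-147 + (6 + (4 - 2)²)/(50 + 10))² = (-147 + (6 + 2²)/60)² = (-147 + (6 + 4)*(1/60))² = (-147 + 10*(1/60))² = (-147 + ⅙)² = (-881/6)² = 776161/36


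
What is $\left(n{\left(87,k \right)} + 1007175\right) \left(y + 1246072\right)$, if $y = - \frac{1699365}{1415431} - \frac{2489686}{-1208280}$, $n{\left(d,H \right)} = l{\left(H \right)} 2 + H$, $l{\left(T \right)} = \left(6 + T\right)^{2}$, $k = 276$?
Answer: $\frac{414317089683312797566929}{285039494780} \approx 1.4535 \cdot 10^{12}$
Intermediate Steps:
$n{\left(d,H \right)} = H + 2 \left(6 + H\right)^{2}$ ($n{\left(d,H \right)} = \left(6 + H\right)^{2} \cdot 2 + H = 2 \left(6 + H\right)^{2} + H = H + 2 \left(6 + H\right)^{2}$)
$y = \frac{735335001233}{855118484340}$ ($y = \left(-1699365\right) \frac{1}{1415431} - - \frac{1244843}{604140} = - \frac{1699365}{1415431} + \frac{1244843}{604140} = \frac{735335001233}{855118484340} \approx 0.85992$)
$\left(n{\left(87,k \right)} + 1007175\right) \left(y + 1246072\right) = \left(\left(276 + 2 \left(6 + 276\right)^{2}\right) + 1007175\right) \left(\frac{735335001233}{855118484340} + 1246072\right) = \left(\left(276 + 2 \cdot 282^{2}\right) + 1007175\right) \frac{1065539935353513713}{855118484340} = \left(\left(276 + 2 \cdot 79524\right) + 1007175\right) \frac{1065539935353513713}{855118484340} = \left(\left(276 + 159048\right) + 1007175\right) \frac{1065539935353513713}{855118484340} = \left(159324 + 1007175\right) \frac{1065539935353513713}{855118484340} = 1166499 \cdot \frac{1065539935353513713}{855118484340} = \frac{414317089683312797566929}{285039494780}$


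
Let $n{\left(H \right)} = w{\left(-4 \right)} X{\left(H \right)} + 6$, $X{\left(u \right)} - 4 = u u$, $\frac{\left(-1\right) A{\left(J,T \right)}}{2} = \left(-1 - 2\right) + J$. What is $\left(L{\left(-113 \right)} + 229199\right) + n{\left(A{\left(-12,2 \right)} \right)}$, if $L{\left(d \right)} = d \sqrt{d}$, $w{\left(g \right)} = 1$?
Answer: $230109 - 113 i \sqrt{113} \approx 2.3011 \cdot 10^{5} - 1201.2 i$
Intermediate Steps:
$A{\left(J,T \right)} = 6 - 2 J$ ($A{\left(J,T \right)} = - 2 \left(\left(-1 - 2\right) + J\right) = - 2 \left(-3 + J\right) = 6 - 2 J$)
$L{\left(d \right)} = d^{\frac{3}{2}}$
$X{\left(u \right)} = 4 + u^{2}$ ($X{\left(u \right)} = 4 + u u = 4 + u^{2}$)
$n{\left(H \right)} = 10 + H^{2}$ ($n{\left(H \right)} = 1 \left(4 + H^{2}\right) + 6 = \left(4 + H^{2}\right) + 6 = 10 + H^{2}$)
$\left(L{\left(-113 \right)} + 229199\right) + n{\left(A{\left(-12,2 \right)} \right)} = \left(\left(-113\right)^{\frac{3}{2}} + 229199\right) + \left(10 + \left(6 - -24\right)^{2}\right) = \left(- 113 i \sqrt{113} + 229199\right) + \left(10 + \left(6 + 24\right)^{2}\right) = \left(229199 - 113 i \sqrt{113}\right) + \left(10 + 30^{2}\right) = \left(229199 - 113 i \sqrt{113}\right) + \left(10 + 900\right) = \left(229199 - 113 i \sqrt{113}\right) + 910 = 230109 - 113 i \sqrt{113}$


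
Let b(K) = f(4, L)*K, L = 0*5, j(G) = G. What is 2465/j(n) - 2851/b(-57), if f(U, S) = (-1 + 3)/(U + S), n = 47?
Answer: 408499/2679 ≈ 152.48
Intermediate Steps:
L = 0
f(U, S) = 2/(S + U)
b(K) = K/2 (b(K) = (2/(0 + 4))*K = (2/4)*K = (2*(¼))*K = K/2)
2465/j(n) - 2851/b(-57) = 2465/47 - 2851/((½)*(-57)) = 2465*(1/47) - 2851/(-57/2) = 2465/47 - 2851*(-2/57) = 2465/47 + 5702/57 = 408499/2679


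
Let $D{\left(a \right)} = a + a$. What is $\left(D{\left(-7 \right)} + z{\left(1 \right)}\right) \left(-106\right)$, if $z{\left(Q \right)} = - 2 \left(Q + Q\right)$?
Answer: $1908$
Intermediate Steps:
$z{\left(Q \right)} = - 4 Q$ ($z{\left(Q \right)} = - 2 \cdot 2 Q = - 4 Q$)
$D{\left(a \right)} = 2 a$
$\left(D{\left(-7 \right)} + z{\left(1 \right)}\right) \left(-106\right) = \left(2 \left(-7\right) - 4\right) \left(-106\right) = \left(-14 - 4\right) \left(-106\right) = \left(-18\right) \left(-106\right) = 1908$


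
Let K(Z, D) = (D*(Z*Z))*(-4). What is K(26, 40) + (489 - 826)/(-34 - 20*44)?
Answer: -98857903/914 ≈ -1.0816e+5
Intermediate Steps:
K(Z, D) = -4*D*Z**2 (K(Z, D) = (D*Z**2)*(-4) = -4*D*Z**2)
K(26, 40) + (489 - 826)/(-34 - 20*44) = -4*40*26**2 + (489 - 826)/(-34 - 20*44) = -4*40*676 - 337/(-34 - 880) = -108160 - 337/(-914) = -108160 - 337*(-1/914) = -108160 + 337/914 = -98857903/914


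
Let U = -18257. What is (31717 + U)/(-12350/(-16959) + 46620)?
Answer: 22826814/79064093 ≈ 0.28871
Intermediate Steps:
(31717 + U)/(-12350/(-16959) + 46620) = (31717 - 18257)/(-12350/(-16959) + 46620) = 13460/(-12350*(-1/16959) + 46620) = 13460/(12350/16959 + 46620) = 13460/(790640930/16959) = 13460*(16959/790640930) = 22826814/79064093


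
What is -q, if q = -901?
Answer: 901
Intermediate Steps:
-q = -1*(-901) = 901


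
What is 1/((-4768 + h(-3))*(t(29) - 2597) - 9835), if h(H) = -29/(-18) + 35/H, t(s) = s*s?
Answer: 9/75423875 ≈ 1.1933e-7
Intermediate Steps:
t(s) = s**2
h(H) = 29/18 + 35/H (h(H) = -29*(-1/18) + 35/H = 29/18 + 35/H)
1/((-4768 + h(-3))*(t(29) - 2597) - 9835) = 1/((-4768 + (29/18 + 35/(-3)))*(29**2 - 2597) - 9835) = 1/((-4768 + (29/18 + 35*(-1/3)))*(841 - 2597) - 9835) = 1/((-4768 + (29/18 - 35/3))*(-1756) - 9835) = 1/((-4768 - 181/18)*(-1756) - 9835) = 1/(-86005/18*(-1756) - 9835) = 1/(75512390/9 - 9835) = 1/(75423875/9) = 9/75423875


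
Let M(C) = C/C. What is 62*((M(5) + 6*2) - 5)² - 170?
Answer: 3798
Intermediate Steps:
M(C) = 1
62*((M(5) + 6*2) - 5)² - 170 = 62*((1 + 6*2) - 5)² - 170 = 62*((1 + 12) - 5)² - 170 = 62*(13 - 5)² - 170 = 62*8² - 170 = 62*64 - 170 = 3968 - 170 = 3798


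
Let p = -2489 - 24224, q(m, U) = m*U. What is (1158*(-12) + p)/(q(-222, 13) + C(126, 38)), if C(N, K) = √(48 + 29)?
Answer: 117197574/8328919 + 40609*√77/8328919 ≈ 14.114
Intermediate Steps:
C(N, K) = √77
q(m, U) = U*m
p = -26713
(1158*(-12) + p)/(q(-222, 13) + C(126, 38)) = (1158*(-12) - 26713)/(13*(-222) + √77) = (-13896 - 26713)/(-2886 + √77) = -40609/(-2886 + √77)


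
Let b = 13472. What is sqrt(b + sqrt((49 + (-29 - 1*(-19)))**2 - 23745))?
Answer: 2*sqrt(3368 + I*sqrt(1389)) ≈ 116.07 + 0.64218*I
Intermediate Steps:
sqrt(b + sqrt((49 + (-29 - 1*(-19)))**2 - 23745)) = sqrt(13472 + sqrt((49 + (-29 - 1*(-19)))**2 - 23745)) = sqrt(13472 + sqrt((49 + (-29 + 19))**2 - 23745)) = sqrt(13472 + sqrt((49 - 10)**2 - 23745)) = sqrt(13472 + sqrt(39**2 - 23745)) = sqrt(13472 + sqrt(1521 - 23745)) = sqrt(13472 + sqrt(-22224)) = sqrt(13472 + 4*I*sqrt(1389))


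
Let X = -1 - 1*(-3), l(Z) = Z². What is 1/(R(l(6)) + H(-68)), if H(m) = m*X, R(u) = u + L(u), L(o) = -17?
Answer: -1/117 ≈ -0.0085470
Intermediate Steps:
X = 2 (X = -1 + 3 = 2)
R(u) = -17 + u (R(u) = u - 17 = -17 + u)
H(m) = 2*m (H(m) = m*2 = 2*m)
1/(R(l(6)) + H(-68)) = 1/((-17 + 6²) + 2*(-68)) = 1/((-17 + 36) - 136) = 1/(19 - 136) = 1/(-117) = -1/117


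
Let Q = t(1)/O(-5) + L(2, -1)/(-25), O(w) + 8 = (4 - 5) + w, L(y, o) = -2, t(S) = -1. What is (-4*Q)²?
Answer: 11236/30625 ≈ 0.36689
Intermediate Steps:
O(w) = -9 + w (O(w) = -8 + ((4 - 5) + w) = -8 + (-1 + w) = -9 + w)
Q = 53/350 (Q = -1/(-9 - 5) - 2/(-25) = -1/(-14) - 2*(-1/25) = -1*(-1/14) + 2/25 = 1/14 + 2/25 = 53/350 ≈ 0.15143)
(-4*Q)² = (-4*53/350)² = (-106/175)² = 11236/30625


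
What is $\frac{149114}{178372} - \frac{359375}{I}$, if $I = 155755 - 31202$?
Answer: $- \frac{22764920729}{11108383858} \approx -2.0493$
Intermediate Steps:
$I = 124553$ ($I = 155755 - 31202 = 124553$)
$\frac{149114}{178372} - \frac{359375}{I} = \frac{149114}{178372} - \frac{359375}{124553} = 149114 \cdot \frac{1}{178372} - \frac{359375}{124553} = \frac{74557}{89186} - \frac{359375}{124553} = - \frac{22764920729}{11108383858}$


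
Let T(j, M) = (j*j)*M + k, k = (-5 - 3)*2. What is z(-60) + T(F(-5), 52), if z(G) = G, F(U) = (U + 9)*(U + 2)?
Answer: 7412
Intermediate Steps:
F(U) = (2 + U)*(9 + U) (F(U) = (9 + U)*(2 + U) = (2 + U)*(9 + U))
k = -16 (k = -8*2 = -16)
T(j, M) = -16 + M*j**2 (T(j, M) = (j*j)*M - 16 = j**2*M - 16 = M*j**2 - 16 = -16 + M*j**2)
z(-60) + T(F(-5), 52) = -60 + (-16 + 52*(18 + (-5)**2 + 11*(-5))**2) = -60 + (-16 + 52*(18 + 25 - 55)**2) = -60 + (-16 + 52*(-12)**2) = -60 + (-16 + 52*144) = -60 + (-16 + 7488) = -60 + 7472 = 7412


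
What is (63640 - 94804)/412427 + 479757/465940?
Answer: 183344186079/192166236380 ≈ 0.95409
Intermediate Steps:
(63640 - 94804)/412427 + 479757/465940 = -31164*1/412427 + 479757*(1/465940) = -31164/412427 + 479757/465940 = 183344186079/192166236380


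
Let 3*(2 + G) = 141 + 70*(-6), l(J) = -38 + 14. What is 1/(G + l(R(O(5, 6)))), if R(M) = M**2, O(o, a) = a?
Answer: -1/119 ≈ -0.0084034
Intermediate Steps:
l(J) = -24
G = -95 (G = -2 + (141 + 70*(-6))/3 = -2 + (141 - 420)/3 = -2 + (1/3)*(-279) = -2 - 93 = -95)
1/(G + l(R(O(5, 6)))) = 1/(-95 - 24) = 1/(-119) = -1/119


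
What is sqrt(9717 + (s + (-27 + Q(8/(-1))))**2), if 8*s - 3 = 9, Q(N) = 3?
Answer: sqrt(40893)/2 ≈ 101.11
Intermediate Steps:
s = 3/2 (s = 3/8 + (1/8)*9 = 3/8 + 9/8 = 3/2 ≈ 1.5000)
sqrt(9717 + (s + (-27 + Q(8/(-1))))**2) = sqrt(9717 + (3/2 + (-27 + 3))**2) = sqrt(9717 + (3/2 - 24)**2) = sqrt(9717 + (-45/2)**2) = sqrt(9717 + 2025/4) = sqrt(40893/4) = sqrt(40893)/2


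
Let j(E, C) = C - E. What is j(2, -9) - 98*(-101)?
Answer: 9887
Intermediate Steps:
j(2, -9) - 98*(-101) = (-9 - 1*2) - 98*(-101) = (-9 - 2) + 9898 = -11 + 9898 = 9887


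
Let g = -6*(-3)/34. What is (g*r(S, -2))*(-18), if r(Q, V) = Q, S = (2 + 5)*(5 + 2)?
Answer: -7938/17 ≈ -466.94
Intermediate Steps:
g = 9/17 (g = 18*(1/34) = 9/17 ≈ 0.52941)
S = 49 (S = 7*7 = 49)
(g*r(S, -2))*(-18) = ((9/17)*49)*(-18) = (441/17)*(-18) = -7938/17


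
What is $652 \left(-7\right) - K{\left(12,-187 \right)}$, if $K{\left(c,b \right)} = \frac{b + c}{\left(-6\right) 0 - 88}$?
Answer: $- \frac{401807}{88} \approx -4566.0$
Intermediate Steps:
$K{\left(c,b \right)} = - \frac{b}{88} - \frac{c}{88}$ ($K{\left(c,b \right)} = \frac{b + c}{0 - 88} = \frac{b + c}{-88} = \left(b + c\right) \left(- \frac{1}{88}\right) = - \frac{b}{88} - \frac{c}{88}$)
$652 \left(-7\right) - K{\left(12,-187 \right)} = 652 \left(-7\right) - \left(\left(- \frac{1}{88}\right) \left(-187\right) - \frac{3}{22}\right) = -4564 - \left(\frac{17}{8} - \frac{3}{22}\right) = -4564 - \frac{175}{88} = - \frac{401807}{88}$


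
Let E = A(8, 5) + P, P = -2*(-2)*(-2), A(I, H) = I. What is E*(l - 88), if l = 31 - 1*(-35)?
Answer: 0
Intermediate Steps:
P = -8 (P = -1*(-4)*(-2) = 4*(-2) = -8)
l = 66 (l = 31 + 35 = 66)
E = 0 (E = 8 - 8 = 0)
E*(l - 88) = 0*(66 - 88) = 0*(-22) = 0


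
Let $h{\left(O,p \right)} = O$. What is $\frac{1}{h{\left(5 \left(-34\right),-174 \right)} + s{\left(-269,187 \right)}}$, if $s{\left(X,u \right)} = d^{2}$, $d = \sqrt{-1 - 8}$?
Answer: $- \frac{1}{179} \approx -0.0055866$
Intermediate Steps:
$d = 3 i$ ($d = \sqrt{-9} = 3 i \approx 3.0 i$)
$s{\left(X,u \right)} = -9$ ($s{\left(X,u \right)} = \left(3 i\right)^{2} = -9$)
$\frac{1}{h{\left(5 \left(-34\right),-174 \right)} + s{\left(-269,187 \right)}} = \frac{1}{5 \left(-34\right) - 9} = \frac{1}{-170 - 9} = \frac{1}{-179} = - \frac{1}{179}$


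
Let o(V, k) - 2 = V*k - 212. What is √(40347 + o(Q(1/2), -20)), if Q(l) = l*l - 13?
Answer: 6*√1122 ≈ 200.98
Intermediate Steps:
Q(l) = -13 + l² (Q(l) = l² - 13 = -13 + l²)
o(V, k) = -210 + V*k (o(V, k) = 2 + (V*k - 212) = 2 + (-212 + V*k) = -210 + V*k)
√(40347 + o(Q(1/2), -20)) = √(40347 + (-210 + (-13 + (1/2)²)*(-20))) = √(40347 + (-210 + (-13 + (½)²)*(-20))) = √(40347 + (-210 + (-13 + ¼)*(-20))) = √(40347 + (-210 - 51/4*(-20))) = √(40347 + (-210 + 255)) = √(40347 + 45) = √40392 = 6*√1122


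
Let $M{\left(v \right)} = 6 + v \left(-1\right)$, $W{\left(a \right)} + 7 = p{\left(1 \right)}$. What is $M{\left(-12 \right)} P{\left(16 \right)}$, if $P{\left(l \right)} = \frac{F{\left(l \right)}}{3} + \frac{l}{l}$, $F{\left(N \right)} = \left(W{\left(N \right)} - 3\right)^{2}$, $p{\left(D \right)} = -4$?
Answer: $1194$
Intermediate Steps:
$W{\left(a \right)} = -11$ ($W{\left(a \right)} = -7 - 4 = -11$)
$M{\left(v \right)} = 6 - v$
$F{\left(N \right)} = 196$ ($F{\left(N \right)} = \left(-11 - 3\right)^{2} = \left(-14\right)^{2} = 196$)
$P{\left(l \right)} = \frac{199}{3}$ ($P{\left(l \right)} = \frac{196}{3} + \frac{l}{l} = 196 \cdot \frac{1}{3} + 1 = \frac{196}{3} + 1 = \frac{199}{3}$)
$M{\left(-12 \right)} P{\left(16 \right)} = \left(6 - -12\right) \frac{199}{3} = \left(6 + 12\right) \frac{199}{3} = 18 \cdot \frac{199}{3} = 1194$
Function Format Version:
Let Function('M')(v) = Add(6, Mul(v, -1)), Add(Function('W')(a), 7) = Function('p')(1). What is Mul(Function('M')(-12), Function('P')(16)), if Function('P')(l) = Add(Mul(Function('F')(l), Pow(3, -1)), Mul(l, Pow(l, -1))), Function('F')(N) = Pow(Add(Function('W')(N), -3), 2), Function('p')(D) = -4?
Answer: 1194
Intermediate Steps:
Function('W')(a) = -11 (Function('W')(a) = Add(-7, -4) = -11)
Function('M')(v) = Add(6, Mul(-1, v))
Function('F')(N) = 196 (Function('F')(N) = Pow(Add(-11, -3), 2) = Pow(-14, 2) = 196)
Function('P')(l) = Rational(199, 3) (Function('P')(l) = Add(Mul(196, Pow(3, -1)), Mul(l, Pow(l, -1))) = Add(Mul(196, Rational(1, 3)), 1) = Add(Rational(196, 3), 1) = Rational(199, 3))
Mul(Function('M')(-12), Function('P')(16)) = Mul(Add(6, Mul(-1, -12)), Rational(199, 3)) = Mul(Add(6, 12), Rational(199, 3)) = Mul(18, Rational(199, 3)) = 1194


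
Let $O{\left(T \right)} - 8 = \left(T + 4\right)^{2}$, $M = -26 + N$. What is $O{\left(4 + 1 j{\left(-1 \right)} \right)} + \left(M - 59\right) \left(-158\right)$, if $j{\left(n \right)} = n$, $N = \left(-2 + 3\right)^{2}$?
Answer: $13329$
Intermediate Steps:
$N = 1$ ($N = 1^{2} = 1$)
$M = -25$ ($M = -26 + 1 = -25$)
$O{\left(T \right)} = 8 + \left(4 + T\right)^{2}$ ($O{\left(T \right)} = 8 + \left(T + 4\right)^{2} = 8 + \left(4 + T\right)^{2}$)
$O{\left(4 + 1 j{\left(-1 \right)} \right)} + \left(M - 59\right) \left(-158\right) = \left(8 + \left(4 + \left(4 + 1 \left(-1\right)\right)\right)^{2}\right) + \left(-25 - 59\right) \left(-158\right) = \left(8 + \left(4 + \left(4 - 1\right)\right)^{2}\right) - -13272 = \left(8 + \left(4 + 3\right)^{2}\right) + 13272 = \left(8 + 7^{2}\right) + 13272 = \left(8 + 49\right) + 13272 = 57 + 13272 = 13329$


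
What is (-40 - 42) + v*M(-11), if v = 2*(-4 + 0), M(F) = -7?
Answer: -26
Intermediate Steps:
v = -8 (v = 2*(-4) = -8)
(-40 - 42) + v*M(-11) = (-40 - 42) - 8*(-7) = -82 + 56 = -26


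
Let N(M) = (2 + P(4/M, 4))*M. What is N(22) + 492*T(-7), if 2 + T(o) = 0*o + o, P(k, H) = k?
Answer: -4380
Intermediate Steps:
T(o) = -2 + o (T(o) = -2 + (0*o + o) = -2 + (0 + o) = -2 + o)
N(M) = M*(2 + 4/M) (N(M) = (2 + 4/M)*M = M*(2 + 4/M))
N(22) + 492*T(-7) = (4 + 2*22) + 492*(-2 - 7) = (4 + 44) + 492*(-9) = 48 - 4428 = -4380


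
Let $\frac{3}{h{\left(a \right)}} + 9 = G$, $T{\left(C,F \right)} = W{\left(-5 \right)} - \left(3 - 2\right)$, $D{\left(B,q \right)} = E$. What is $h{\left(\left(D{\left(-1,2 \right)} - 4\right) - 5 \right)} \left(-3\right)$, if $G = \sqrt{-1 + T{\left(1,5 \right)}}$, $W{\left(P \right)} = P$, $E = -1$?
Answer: $\frac{81}{88} + \frac{9 i \sqrt{7}}{88} \approx 0.92045 + 0.27059 i$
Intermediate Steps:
$D{\left(B,q \right)} = -1$
$T{\left(C,F \right)} = -6$ ($T{\left(C,F \right)} = -5 - \left(3 - 2\right) = -5 - 1 = -6$)
$G = i \sqrt{7}$ ($G = \sqrt{-1 - 6} = \sqrt{-7} = i \sqrt{7} \approx 2.6458 i$)
$h{\left(a \right)} = \frac{3}{-9 + i \sqrt{7}}$
$h{\left(\left(D{\left(-1,2 \right)} - 4\right) - 5 \right)} \left(-3\right) = \left(- \frac{27}{88} - \frac{3 i \sqrt{7}}{88}\right) \left(-3\right) = \frac{81}{88} + \frac{9 i \sqrt{7}}{88}$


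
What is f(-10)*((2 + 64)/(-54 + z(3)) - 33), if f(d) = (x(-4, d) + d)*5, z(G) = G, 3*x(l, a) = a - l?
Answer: 34980/17 ≈ 2057.6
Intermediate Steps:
x(l, a) = -l/3 + a/3 (x(l, a) = (a - l)/3 = -l/3 + a/3)
f(d) = 20/3 + 20*d/3 (f(d) = ((-⅓*(-4) + d/3) + d)*5 = ((4/3 + d/3) + d)*5 = (4/3 + 4*d/3)*5 = 20/3 + 20*d/3)
f(-10)*((2 + 64)/(-54 + z(3)) - 33) = (20/3 + (20/3)*(-10))*((2 + 64)/(-54 + 3) - 33) = (20/3 - 200/3)*(66/(-51) - 33) = -60*(66*(-1/51) - 33) = -60*(-22/17 - 33) = -60*(-583/17) = 34980/17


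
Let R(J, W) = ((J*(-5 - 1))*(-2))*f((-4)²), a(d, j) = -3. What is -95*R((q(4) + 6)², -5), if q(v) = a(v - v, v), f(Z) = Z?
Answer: -164160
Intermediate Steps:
q(v) = -3
R(J, W) = 192*J (R(J, W) = ((J*(-5 - 1))*(-2))*(-4)² = ((J*(-6))*(-2))*16 = (-6*J*(-2))*16 = (12*J)*16 = 192*J)
-95*R((q(4) + 6)², -5) = -18240*(-3 + 6)² = -18240*3² = -18240*9 = -95*1728 = -164160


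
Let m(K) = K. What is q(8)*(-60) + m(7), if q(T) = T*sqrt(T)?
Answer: 7 - 960*sqrt(2) ≈ -1350.6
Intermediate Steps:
q(T) = T**(3/2)
q(8)*(-60) + m(7) = 8**(3/2)*(-60) + 7 = (16*sqrt(2))*(-60) + 7 = -960*sqrt(2) + 7 = 7 - 960*sqrt(2)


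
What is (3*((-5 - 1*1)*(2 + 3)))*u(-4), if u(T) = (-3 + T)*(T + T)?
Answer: -5040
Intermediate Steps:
u(T) = 2*T*(-3 + T) (u(T) = (-3 + T)*(2*T) = 2*T*(-3 + T))
(3*((-5 - 1*1)*(2 + 3)))*u(-4) = (3*((-5 - 1*1)*(2 + 3)))*(2*(-4)*(-3 - 4)) = (3*((-5 - 1)*5))*(2*(-4)*(-7)) = (3*(-6*5))*56 = (3*(-30))*56 = -90*56 = -5040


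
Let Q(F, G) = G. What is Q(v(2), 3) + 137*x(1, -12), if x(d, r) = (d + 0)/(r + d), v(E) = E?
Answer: -104/11 ≈ -9.4545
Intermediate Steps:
x(d, r) = d/(d + r)
Q(v(2), 3) + 137*x(1, -12) = 3 + 137*(1/(1 - 12)) = 3 + 137*(1/(-11)) = 3 + 137*(1*(-1/11)) = 3 + 137*(-1/11) = 3 - 137/11 = -104/11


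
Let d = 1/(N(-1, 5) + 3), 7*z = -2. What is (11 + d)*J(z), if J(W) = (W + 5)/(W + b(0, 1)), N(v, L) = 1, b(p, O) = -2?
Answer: -1485/64 ≈ -23.203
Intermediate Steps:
z = -2/7 (z = (⅐)*(-2) = -2/7 ≈ -0.28571)
J(W) = (5 + W)/(-2 + W) (J(W) = (W + 5)/(W - 2) = (5 + W)/(-2 + W))
d = ¼ (d = 1/(1 + 3) = 1/4 = ¼ ≈ 0.25000)
(11 + d)*J(z) = (11 + ¼)*((5 - 2/7)/(-2 - 2/7)) = 45*((33/7)/(-16/7))/4 = 45*(-7/16*33/7)/4 = (45/4)*(-33/16) = -1485/64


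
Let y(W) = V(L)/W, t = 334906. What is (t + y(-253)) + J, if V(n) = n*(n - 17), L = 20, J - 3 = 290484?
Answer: 158224369/253 ≈ 6.2539e+5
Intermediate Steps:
J = 290487 (J = 3 + 290484 = 290487)
V(n) = n*(-17 + n)
y(W) = 60/W (y(W) = (20*(-17 + 20))/W = (20*3)/W = 60/W)
(t + y(-253)) + J = (334906 + 60/(-253)) + 290487 = (334906 + 60*(-1/253)) + 290487 = (334906 - 60/253) + 290487 = 84731158/253 + 290487 = 158224369/253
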